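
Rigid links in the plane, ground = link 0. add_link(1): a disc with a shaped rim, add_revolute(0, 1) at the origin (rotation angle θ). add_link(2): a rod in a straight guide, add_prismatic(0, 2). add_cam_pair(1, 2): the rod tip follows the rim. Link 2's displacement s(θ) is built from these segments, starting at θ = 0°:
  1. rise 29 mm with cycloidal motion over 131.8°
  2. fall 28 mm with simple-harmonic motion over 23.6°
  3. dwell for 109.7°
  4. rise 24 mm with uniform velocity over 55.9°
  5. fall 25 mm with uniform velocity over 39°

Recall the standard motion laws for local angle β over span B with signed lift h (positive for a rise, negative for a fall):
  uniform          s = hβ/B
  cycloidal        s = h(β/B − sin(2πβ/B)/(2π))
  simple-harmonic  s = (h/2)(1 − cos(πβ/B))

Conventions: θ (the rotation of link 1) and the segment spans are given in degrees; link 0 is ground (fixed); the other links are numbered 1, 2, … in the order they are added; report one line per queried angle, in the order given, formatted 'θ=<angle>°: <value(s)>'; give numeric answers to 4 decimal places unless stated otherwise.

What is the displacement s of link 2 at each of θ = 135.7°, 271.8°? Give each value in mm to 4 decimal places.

segment 1 (0° to 131.8°, cycloidal, h = 29) is passed completely: s = 0.0000 + (29) = 29.0000
θ = 135.7° falls in segment 2 (131.8° to 155.4°, simple-harmonic, h = -28): β = 135.7 − 131.8 = 3.9°, B = 23.6°; Δs = -28/2·(1 − cos(π·0.1653)) = -1.8447; s = 29.0000 − 1.8447 = 27.1553
segment 2 (131.8° to 155.4°, simple-harmonic, h = -28) is passed completely: s = 29.0000 + (-28) = 1.0000
segment 3 (155.4° to 265.1°, dwell): s unchanged at 1.0000
θ = 271.8° falls in segment 4 (265.1° to 321°, uniform, h = 24): β = 271.8 − 265.1 = 6.7°, B = 55.9°; Δs = 24·6.7/55.9 = 2.8766; s = 1.0000 + 2.8766 = 3.8766

θ=135.7°: 27.1553
θ=271.8°: 3.8766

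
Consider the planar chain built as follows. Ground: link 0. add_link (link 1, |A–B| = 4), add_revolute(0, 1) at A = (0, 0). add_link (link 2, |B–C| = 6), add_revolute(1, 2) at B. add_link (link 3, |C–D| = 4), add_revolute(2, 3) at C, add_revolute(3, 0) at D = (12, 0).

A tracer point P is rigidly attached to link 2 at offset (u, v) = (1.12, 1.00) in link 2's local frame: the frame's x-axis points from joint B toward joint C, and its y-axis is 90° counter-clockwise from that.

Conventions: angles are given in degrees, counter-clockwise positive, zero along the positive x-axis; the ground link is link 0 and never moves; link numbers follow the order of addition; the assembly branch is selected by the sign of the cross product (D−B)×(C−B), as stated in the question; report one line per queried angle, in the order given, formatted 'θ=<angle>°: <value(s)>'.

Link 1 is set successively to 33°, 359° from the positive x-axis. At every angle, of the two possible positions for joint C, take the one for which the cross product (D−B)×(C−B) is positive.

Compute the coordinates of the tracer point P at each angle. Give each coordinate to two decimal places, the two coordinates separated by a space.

A=(0,0), D=(12.00,0)
θ=33°: B = A + 4.00·(cos33°, sin33°) = (3.3547, 2.1786)
θ=33°: |BD| = 8.9156
θ=33°: circle(B,6.00) ∩ circle(D,4.00): a=5.5794, h=2.2068
θ=33°:   candidates: C₊=(9.3042,2.9551) cross=19.675; C₋=(8.2257,-1.3247) cross=-19.675
θ=33°:   branch + wants cross > 0 → take C=(9.3042,2.9551) (cross=19.675)
θ=33°: ex = (C−B)/|BC| = (0.9916,0.1294); ey = (-0.1294,0.9916)
θ=33°: P = B + 1.12·ex + 1.00·ey = (4.3358,3.3151)
θ=359°: B = A + 4.00·(cos359°, sin359°) = (3.9994, -0.0698)
θ=359°: |BD| = 8.0009
θ=359°: circle(B,6.00) ∩ circle(D,4.00): a=5.2503, h=2.9042
θ=359°:   candidates: C₊=(9.2242,2.8801) cross=23.236; C₋=(9.2748,-2.9281) cross=-23.236
θ=359°:   branch + wants cross > 0 → take C=(9.2242,2.8801) (cross=23.236)
θ=359°: ex = (C−B)/|BC| = (0.8708,0.4916); ey = (-0.4916,0.8708)
θ=359°: P = B + 1.12·ex + 1.00·ey = (4.4830,1.3516)

θ=33°: 4.34 3.32
θ=359°: 4.48 1.35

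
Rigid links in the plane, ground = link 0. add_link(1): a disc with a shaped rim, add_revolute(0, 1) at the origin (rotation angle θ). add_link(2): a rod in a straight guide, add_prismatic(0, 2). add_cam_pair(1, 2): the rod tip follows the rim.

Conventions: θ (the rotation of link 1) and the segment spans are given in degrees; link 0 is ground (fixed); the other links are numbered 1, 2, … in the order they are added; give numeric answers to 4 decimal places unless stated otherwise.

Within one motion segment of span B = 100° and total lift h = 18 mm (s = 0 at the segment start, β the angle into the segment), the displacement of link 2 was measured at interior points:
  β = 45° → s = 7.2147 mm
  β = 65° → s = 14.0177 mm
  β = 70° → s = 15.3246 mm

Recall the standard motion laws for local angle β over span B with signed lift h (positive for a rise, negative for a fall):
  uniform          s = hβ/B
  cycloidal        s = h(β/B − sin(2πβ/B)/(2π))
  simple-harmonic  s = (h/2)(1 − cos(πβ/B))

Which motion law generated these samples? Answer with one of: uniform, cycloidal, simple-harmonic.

candidates at β/B = r: uniform s = h·r (linear in β); cycloidal s = h·(r − sin(2πr)/(2π)); simple-harmonic s = (h/2)(1 − cos(πr))
β=45°: printed 7.2147 | uniform 8.1000, cycloidal 7.2147, simple-harmonic 7.5921
β=65°: printed 14.0177 | uniform 11.7000, cycloidal 14.0177, simple-harmonic 13.0859
β=70°: printed 15.3246 | uniform 12.6000, cycloidal 15.3246, simple-harmonic 14.2901
only one law matches every sample → cycloidal

cycloidal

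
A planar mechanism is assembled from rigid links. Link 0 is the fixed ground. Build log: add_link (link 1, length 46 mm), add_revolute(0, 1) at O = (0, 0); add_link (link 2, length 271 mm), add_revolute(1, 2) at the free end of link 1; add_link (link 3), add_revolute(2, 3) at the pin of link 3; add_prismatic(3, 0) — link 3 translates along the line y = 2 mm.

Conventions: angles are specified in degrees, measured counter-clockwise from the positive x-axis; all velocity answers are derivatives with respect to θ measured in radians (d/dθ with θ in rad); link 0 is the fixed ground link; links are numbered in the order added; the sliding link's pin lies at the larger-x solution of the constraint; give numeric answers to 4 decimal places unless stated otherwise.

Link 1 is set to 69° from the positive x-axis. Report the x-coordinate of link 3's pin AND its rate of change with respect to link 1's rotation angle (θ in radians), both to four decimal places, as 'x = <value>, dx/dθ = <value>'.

geometry: r = 46 mm, L = 271 mm, e = 2 mm
crank pin P = (r cos θ, r sin θ) = (16.484926, 42.944700)
h = r sin θ − e = 42.944700 − 2 = 40.944700
x = r cos θ + √(L² − h²) = 16.484926 + 267.889028 = 284.373954
dx/dθ = −r sin θ − h·r cos θ/√(L² − h²) (θ in radians; h = 40.944700) = -45.464289

x = 284.3740, dx/dθ = -45.4643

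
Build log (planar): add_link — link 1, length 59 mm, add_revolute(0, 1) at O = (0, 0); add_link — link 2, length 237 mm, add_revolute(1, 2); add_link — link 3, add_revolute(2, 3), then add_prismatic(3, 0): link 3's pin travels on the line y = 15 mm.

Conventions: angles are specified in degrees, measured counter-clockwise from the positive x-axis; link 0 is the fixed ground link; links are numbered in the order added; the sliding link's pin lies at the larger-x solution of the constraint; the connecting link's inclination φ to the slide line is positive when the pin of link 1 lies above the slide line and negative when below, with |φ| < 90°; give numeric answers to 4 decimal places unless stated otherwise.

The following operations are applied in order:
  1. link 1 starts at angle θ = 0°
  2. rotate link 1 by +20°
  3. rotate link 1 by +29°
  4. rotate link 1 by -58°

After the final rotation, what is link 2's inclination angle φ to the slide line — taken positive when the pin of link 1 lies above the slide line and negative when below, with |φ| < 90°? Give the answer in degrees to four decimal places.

geometry: r = 59 mm, L = 237 mm, e = 15 mm; θ starts at 0°
rotate link 1 by +20°: θ ← 0° +20° = 20°
rotate link 1 by +29°: θ ← 20° +29° = 49°
rotate link 1 by -58°: θ ← 49° -58° = -9°
h = r sin θ − e = -9.229633 − 15 = -24.229633
sin φ = h / L = -24.229633 / 237 = -0.10223474
φ = arcsin(-0.10223474) = -5.867871°

-5.8679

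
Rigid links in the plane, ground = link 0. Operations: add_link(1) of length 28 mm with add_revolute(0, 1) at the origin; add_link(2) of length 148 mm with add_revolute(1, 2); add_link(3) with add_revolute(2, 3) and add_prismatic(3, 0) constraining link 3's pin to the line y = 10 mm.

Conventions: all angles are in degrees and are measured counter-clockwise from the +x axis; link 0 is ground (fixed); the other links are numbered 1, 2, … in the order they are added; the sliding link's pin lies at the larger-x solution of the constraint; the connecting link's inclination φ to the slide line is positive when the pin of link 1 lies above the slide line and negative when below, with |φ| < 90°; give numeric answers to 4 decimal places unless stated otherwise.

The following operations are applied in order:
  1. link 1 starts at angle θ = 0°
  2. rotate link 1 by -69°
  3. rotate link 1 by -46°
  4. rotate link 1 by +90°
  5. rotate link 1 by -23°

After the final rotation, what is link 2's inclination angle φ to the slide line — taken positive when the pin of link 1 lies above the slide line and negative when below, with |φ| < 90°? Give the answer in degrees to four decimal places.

geometry: r = 28 mm, L = 148 mm, e = 10 mm; θ starts at 0°
rotate link 1 by -69°: θ ← 0° -69° = -69°
rotate link 1 by -46°: θ ← -69° -46° = -115°
rotate link 1 by +90°: θ ← -115° +90° = -25°
rotate link 1 by -23°: θ ← -25° -23° = -48°
h = r sin θ − e = -20.808055 − 10 = -30.808055
sin φ = h / L = -30.808055 / 148 = -0.20816253
φ = arcsin(-0.20816253) = -12.014694°

-12.0147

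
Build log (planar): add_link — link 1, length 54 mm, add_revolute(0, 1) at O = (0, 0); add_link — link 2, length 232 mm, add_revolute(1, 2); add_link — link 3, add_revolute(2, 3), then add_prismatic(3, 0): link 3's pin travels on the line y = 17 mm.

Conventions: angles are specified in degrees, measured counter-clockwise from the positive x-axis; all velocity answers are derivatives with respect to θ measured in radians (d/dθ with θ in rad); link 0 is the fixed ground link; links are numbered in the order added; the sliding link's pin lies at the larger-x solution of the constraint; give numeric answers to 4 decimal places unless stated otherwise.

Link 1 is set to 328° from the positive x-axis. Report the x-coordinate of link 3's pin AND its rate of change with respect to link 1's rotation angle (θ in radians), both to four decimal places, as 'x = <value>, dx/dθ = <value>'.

geometry: r = 54 mm, L = 232 mm, e = 17 mm
crank pin P = (r cos θ, r sin θ) = (45.794597, -28.615640)
h = r sin θ − e = -28.615640 − 17 = -45.615640
x = r cos θ + √(L² − h²) = 45.794597 + 227.471346 = 273.265943
dx/dθ = −r sin θ − h·r cos θ/√(L² − h²) (θ in radians; h = -45.615640) = 37.798994

x = 273.2659, dx/dθ = 37.7990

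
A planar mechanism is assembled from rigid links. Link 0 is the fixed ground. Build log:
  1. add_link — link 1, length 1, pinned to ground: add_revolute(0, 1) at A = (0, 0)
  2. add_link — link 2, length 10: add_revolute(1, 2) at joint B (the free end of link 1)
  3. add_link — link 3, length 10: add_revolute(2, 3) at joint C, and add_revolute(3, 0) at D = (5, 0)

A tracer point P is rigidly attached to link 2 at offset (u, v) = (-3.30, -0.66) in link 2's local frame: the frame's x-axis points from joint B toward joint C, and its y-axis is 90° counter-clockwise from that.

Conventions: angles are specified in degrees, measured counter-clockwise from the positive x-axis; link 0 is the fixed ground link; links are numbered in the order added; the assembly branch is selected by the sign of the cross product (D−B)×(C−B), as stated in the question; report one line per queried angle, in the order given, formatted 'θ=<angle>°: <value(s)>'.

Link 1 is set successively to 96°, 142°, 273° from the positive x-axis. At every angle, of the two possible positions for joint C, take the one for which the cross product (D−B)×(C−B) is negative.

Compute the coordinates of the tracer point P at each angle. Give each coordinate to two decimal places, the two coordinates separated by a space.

A=(0,0), D=(5.00,0)
θ=96°: B = A + 1.00·(cos96°, sin96°) = (-0.1045, 0.9945)
θ=96°: |BD| = 5.2005
θ=96°: circle(B,10.00) ∩ circle(D,10.00): a=2.6003, h=9.6560
θ=96°:   candidates: C₊=(4.2943,9.9751) cross=50.216; C₋=(0.6012,-8.9805) cross=-50.216
θ=96°:   branch - wants cross < 0 → take C=(0.6012,-8.9805) (cross=-50.216)
θ=96°: ex = (C−B)/|BC| = (0.0706,-0.9975); ey = (0.9975,0.0706)
θ=96°: P = B + -3.30·ex + -0.66·ey = (-0.9958,4.2397)
θ=142°: B = A + 1.00·(cos142°, sin142°) = (-0.7880, 0.6157)
θ=142°: |BD| = 5.8207
θ=142°: circle(B,10.00) ∩ circle(D,10.00): a=2.9103, h=9.5671
θ=142°:   candidates: C₊=(3.1179,9.8213) cross=55.687; C₋=(1.0941,-9.2056) cross=-55.687
θ=142°:   branch - wants cross < 0 → take C=(1.0941,-9.2056) (cross=-55.687)
θ=142°: ex = (C−B)/|BC| = (0.1882,-0.9821); ey = (0.9821,0.1882)
θ=142°: P = B + -3.30·ex + -0.66·ey = (-2.0573,3.7325)
θ=273°: B = A + 1.00·(cos273°, sin273°) = (0.0523, -0.9986)
θ=273°: |BD| = 5.0474
θ=273°: circle(B,10.00) ∩ circle(D,10.00): a=2.5237, h=9.6763
θ=273°:   candidates: C₊=(0.6117,8.9857) cross=48.841; C₋=(4.4406,-9.9843) cross=-48.841
θ=273°:   branch - wants cross < 0 → take C=(4.4406,-9.9843) (cross=-48.841)
θ=273°: ex = (C−B)/|BC| = (0.4388,-0.8986); ey = (0.8986,0.4388)
θ=273°: P = B + -3.30·ex + -0.66·ey = (-1.9889,1.6770)

θ=96°: -1.00 4.24
θ=142°: -2.06 3.73
θ=273°: -1.99 1.68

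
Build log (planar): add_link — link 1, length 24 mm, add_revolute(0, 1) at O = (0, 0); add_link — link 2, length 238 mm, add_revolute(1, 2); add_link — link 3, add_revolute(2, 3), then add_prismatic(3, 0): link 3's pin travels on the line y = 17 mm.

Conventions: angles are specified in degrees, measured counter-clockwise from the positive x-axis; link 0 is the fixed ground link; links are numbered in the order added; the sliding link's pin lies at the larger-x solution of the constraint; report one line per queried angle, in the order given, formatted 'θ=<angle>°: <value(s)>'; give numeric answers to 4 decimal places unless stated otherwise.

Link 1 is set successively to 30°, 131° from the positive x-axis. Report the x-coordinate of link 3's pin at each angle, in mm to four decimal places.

geometry: r = 24 mm, L = 238 mm, e = 17 mm
θ=30°: crank pin P = (r cos θ, r sin θ) = (20.784610, 12.000000)
θ=30°: h = r sin θ − e = 12.000000 − 17 = -5.000000
θ=30°: x = r cos θ + √(L² − h²) = 20.784610 + 237.947473 = 258.732083
θ=131°: crank pin P = (r cos θ, r sin θ) = (-15.745417, 18.113030)
θ=131°: h = r sin θ − e = 18.113030 − 17 = 1.113030
θ=131°: x = r cos θ + √(L² − h²) = -15.745417 + 237.997397 = 222.251981

θ=30°: 258.7321
θ=131°: 222.2520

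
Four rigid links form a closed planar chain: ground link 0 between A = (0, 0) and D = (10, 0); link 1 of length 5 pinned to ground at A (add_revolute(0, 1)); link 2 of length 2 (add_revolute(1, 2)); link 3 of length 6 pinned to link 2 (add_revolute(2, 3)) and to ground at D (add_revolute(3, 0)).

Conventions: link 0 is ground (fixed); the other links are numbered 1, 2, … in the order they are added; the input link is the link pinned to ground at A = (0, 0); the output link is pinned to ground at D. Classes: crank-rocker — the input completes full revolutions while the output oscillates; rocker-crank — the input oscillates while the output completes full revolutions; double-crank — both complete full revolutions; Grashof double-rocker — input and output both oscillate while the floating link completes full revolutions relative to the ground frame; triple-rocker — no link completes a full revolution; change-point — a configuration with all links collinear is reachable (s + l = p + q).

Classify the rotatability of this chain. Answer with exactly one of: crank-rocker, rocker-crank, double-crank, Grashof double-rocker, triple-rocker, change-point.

lengths: ground=10, input=5, coupler=2, output=6
sorted: s=2 (shortest), l=10 (longest), p+q=11
s + l = 12 vs p + q = 11
s + l > p + q → non-Grashof → no link fully rotates → triple-rocker

triple-rocker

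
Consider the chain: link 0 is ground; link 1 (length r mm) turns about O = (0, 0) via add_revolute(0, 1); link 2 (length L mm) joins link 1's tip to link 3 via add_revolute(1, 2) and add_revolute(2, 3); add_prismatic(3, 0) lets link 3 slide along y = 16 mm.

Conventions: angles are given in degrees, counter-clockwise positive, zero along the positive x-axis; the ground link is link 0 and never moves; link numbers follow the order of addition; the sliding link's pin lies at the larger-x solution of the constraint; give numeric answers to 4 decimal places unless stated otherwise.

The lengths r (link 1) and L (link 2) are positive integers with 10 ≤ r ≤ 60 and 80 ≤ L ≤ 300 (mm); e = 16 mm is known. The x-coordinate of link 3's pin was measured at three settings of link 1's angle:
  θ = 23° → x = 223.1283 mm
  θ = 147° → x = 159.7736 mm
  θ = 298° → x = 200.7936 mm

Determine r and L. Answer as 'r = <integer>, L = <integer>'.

constraint per measurement: (x − r cos θ)² + (r sin θ − e)² = L²
subtracting the θ₁ and θ₂ equations cancels the r² and L² terms:
r = (x₁² − x₂²) / (2[(x₁cos θ₁ + e sin θ₁) − (x₂cos θ₂ + e sin θ₂)]) = 36.0000 → r = 36
L² = (x₁ − r cos θ₁)² + (r sin θ₁ − e)² = 36099.9868 → L = 190.0000 → L = 190
check at θ₃=298°: x = 200.7936 (printed 200.7936) ✓

r = 36, L = 190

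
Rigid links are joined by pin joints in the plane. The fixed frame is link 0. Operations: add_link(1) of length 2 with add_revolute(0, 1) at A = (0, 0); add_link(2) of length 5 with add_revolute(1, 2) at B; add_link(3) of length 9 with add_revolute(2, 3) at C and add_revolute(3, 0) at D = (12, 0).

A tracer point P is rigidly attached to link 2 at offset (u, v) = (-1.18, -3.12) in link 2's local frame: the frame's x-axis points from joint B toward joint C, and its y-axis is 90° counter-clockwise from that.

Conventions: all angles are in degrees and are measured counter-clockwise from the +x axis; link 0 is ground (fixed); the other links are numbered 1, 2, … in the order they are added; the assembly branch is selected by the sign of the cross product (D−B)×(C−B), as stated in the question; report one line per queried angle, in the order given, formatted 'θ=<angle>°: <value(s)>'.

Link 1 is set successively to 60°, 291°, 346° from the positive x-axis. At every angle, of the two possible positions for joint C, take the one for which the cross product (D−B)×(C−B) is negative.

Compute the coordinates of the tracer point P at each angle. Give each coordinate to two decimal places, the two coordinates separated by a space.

A=(0,0), D=(12.00,0)
θ=60°: B = A + 2.00·(cos60°, sin60°) = (1.0000, 1.7321)
θ=60°: |BD| = 11.1355
θ=60°: circle(B,5.00) ∩ circle(D,9.00): a=3.0533, h=3.9595
θ=60°:   candidates: C₊=(4.6320,5.1684) cross=44.091; C₋=(3.4003,-2.6541) cross=-44.091
θ=60°:   branch - wants cross < 0 → take C=(3.4003,-2.6541) (cross=-44.091)
θ=60°: ex = (C−B)/|BC| = (0.4801,-0.8772); ey = (0.8772,0.4801)
θ=60°: P = B + -1.18·ex + -3.12·ey = (-2.3035,1.2694)
θ=291°: B = A + 2.00·(cos291°, sin291°) = (0.7167, -1.8672)
θ=291°: |BD| = 11.4367
θ=291°: circle(B,5.00) ∩ circle(D,9.00): a=3.2701, h=3.7824
θ=291°:   candidates: C₊=(3.3254,2.3984) cross=43.258; C₋=(4.5605,-5.0649) cross=-43.258
θ=291°:   branch - wants cross < 0 → take C=(4.5605,-5.0649) (cross=-43.258)
θ=291°: ex = (C−B)/|BC| = (0.7687,-0.6396); ey = (0.6396,0.7687)
θ=291°: P = B + -1.18·ex + -3.12·ey = (-2.1858,-3.5110)
θ=346°: B = A + 2.00·(cos346°, sin346°) = (1.9406, -0.4838)
θ=346°: |BD| = 10.0710
θ=346°: circle(B,5.00) ∩ circle(D,9.00): a=2.2553, h=4.4625
θ=346°:   candidates: C₊=(3.9789,4.0818) cross=44.942; C₋=(4.4076,-4.8328) cross=-44.942
θ=346°:   branch - wants cross < 0 → take C=(4.4076,-4.8328) (cross=-44.942)
θ=346°: ex = (C−B)/|BC| = (0.4934,-0.8698); ey = (0.8698,0.4934)
θ=346°: P = B + -1.18·ex + -3.12·ey = (-1.3554,-0.9969)

θ=60°: -2.30 1.27
θ=291°: -2.19 -3.51
θ=346°: -1.36 -1.00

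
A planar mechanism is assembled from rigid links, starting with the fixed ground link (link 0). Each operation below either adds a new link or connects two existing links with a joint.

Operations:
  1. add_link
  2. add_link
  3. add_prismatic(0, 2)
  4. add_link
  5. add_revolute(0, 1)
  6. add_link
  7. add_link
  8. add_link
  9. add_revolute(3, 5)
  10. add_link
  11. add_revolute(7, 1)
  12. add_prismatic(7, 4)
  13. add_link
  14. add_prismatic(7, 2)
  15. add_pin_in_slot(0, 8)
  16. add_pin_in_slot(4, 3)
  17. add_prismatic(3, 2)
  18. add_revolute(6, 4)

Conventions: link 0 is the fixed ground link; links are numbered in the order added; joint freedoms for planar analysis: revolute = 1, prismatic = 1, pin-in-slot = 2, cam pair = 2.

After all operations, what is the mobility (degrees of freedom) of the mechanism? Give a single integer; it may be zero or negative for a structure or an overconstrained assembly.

(L,J1,J2)=(1,0,0); link0 fixed
link1: (2,0,0)
link2: (3,0,0)
P 0-2 [J1]: (3,1,0)
link3: (4,1,0)
R 0-1 [J1]: (4,2,0)
link4: (5,2,0)
link5: (6,2,0)
link6: (7,2,0)
R 3-5 [J1]: (7,3,0)
link7: (8,3,0)
R 7-1 [J1]: (8,4,0)
P 7-4 [J1]: (8,5,0)
link8: (9,5,0)
P 7-2 [J1]: (9,6,0)
PS 0-8 [J2]: (9,6,1)
PS 4-3 [J2]: (9,6,2)
P 3-2 [J1]: (9,7,2)
R 6-4 [J1]: (9,8,2)
Grübler: 3·8 − 2·8 − 2 = 6

M = 6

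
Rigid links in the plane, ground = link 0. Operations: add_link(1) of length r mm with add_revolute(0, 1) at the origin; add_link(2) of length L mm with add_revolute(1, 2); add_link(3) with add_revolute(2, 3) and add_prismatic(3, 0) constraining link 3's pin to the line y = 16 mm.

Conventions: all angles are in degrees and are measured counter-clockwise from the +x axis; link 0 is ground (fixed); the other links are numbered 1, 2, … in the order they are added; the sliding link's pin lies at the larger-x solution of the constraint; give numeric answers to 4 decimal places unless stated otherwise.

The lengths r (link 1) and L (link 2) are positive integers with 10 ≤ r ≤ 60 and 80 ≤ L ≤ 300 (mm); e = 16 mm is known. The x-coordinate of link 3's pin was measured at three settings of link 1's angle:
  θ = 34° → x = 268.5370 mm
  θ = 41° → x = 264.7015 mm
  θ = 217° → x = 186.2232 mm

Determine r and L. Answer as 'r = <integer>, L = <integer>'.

constraint per measurement: (x − r cos θ)² + (r sin θ − e)² = L²
subtracting the θ₁ and θ₂ equations cancels the r² and L² terms:
r = (x₁² − x₂²) / (2[(x₁cos θ₁ + e sin θ₁) − (x₂cos θ₂ + e sin θ₂)]) = 47.9998 → r = 48
L² = (x₁ − r cos θ₁)² + (r sin θ₁ − e)² = 52440.9829 → L = 229.0000 → L = 229
check at θ₃=217°: x = 186.2232 (printed 186.2232) ✓

r = 48, L = 229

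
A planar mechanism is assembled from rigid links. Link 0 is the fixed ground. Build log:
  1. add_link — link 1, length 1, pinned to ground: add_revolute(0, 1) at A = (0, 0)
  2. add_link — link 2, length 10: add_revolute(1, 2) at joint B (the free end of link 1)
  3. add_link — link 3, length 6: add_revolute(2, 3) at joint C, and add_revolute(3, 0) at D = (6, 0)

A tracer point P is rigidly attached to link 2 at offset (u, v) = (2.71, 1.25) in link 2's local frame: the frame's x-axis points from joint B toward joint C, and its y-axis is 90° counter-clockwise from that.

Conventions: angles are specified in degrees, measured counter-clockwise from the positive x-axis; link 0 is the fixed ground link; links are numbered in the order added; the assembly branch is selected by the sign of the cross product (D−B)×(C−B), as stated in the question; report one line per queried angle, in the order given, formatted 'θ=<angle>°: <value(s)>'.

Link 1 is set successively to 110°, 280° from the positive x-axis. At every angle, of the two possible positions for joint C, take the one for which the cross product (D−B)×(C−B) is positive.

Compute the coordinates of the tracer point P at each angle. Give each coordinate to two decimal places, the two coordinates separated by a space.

A=(0,0), D=(6.00,0)
θ=110°: B = A + 1.00·(cos110°, sin110°) = (-0.3420, 0.9397)
θ=110°: |BD| = 6.4113
θ=110°: circle(B,10.00) ∩ circle(D,6.00): a=8.1968, h=5.7281
θ=110°:   candidates: C₊=(8.6059,5.4046) cross=36.725; C₋=(6.9267,-5.9280) cross=-36.725
θ=110°:   branch + wants cross > 0 → take C=(8.6059,5.4046) (cross=36.725)
θ=110°: ex = (C−B)/|BC| = (0.8948,0.4465); ey = (-0.4465,0.8948)
θ=110°: P = B + 2.71·ex + 1.25·ey = (1.5247,3.2682)
θ=280°: B = A + 1.00·(cos280°, sin280°) = (0.1736, -0.9848)
θ=280°: |BD| = 5.9090
θ=280°: circle(B,10.00) ∩ circle(D,6.00): a=8.3700, h=5.4721
θ=280°:   candidates: C₊=(7.5146,5.8057) cross=32.334; C₋=(9.3385,-4.9854) cross=-32.334
θ=280°:   branch + wants cross > 0 → take C=(7.5146,5.8057) (cross=32.334)
θ=280°: ex = (C−B)/|BC| = (0.7341,0.6791); ey = (-0.6791,0.7341)
θ=280°: P = B + 2.71·ex + 1.25·ey = (1.3142,1.7730)

θ=110°: 1.52 3.27
θ=280°: 1.31 1.77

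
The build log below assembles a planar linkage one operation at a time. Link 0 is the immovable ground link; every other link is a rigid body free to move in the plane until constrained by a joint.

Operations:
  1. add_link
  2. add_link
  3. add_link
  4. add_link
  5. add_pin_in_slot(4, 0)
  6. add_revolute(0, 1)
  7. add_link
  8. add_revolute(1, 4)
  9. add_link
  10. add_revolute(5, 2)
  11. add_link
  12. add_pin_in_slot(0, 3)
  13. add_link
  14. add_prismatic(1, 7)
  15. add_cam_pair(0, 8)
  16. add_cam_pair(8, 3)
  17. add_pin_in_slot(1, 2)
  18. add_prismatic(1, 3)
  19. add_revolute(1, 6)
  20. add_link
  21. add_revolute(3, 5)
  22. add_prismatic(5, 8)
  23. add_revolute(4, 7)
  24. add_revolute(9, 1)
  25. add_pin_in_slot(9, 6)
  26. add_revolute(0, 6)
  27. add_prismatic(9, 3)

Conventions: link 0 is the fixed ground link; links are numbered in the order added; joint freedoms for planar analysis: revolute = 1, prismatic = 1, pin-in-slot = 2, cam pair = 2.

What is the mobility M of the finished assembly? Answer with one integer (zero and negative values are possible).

L=1 J1=0 J2=0
add link → L=2 J1=0 J2=0
add link → L=3 J1=0 J2=0
add link → L=4 J1=0 J2=0
add link → L=5 J1=0 J2=0
PS@4,0 dof=2 J2 → L=5 J1=0 J2=1
R@0,1 dof=1 J1 → L=5 J1=1 J2=1
add link → L=6 J1=1 J2=1
R@1,4 dof=1 J1 → L=6 J1=2 J2=1
add link → L=7 J1=2 J2=1
R@5,2 dof=1 J1 → L=7 J1=3 J2=1
add link → L=8 J1=3 J2=1
PS@0,3 dof=2 J2 → L=8 J1=3 J2=2
add link → L=9 J1=3 J2=2
P@1,7 dof=1 J1 → L=9 J1=4 J2=2
C@0,8 dof=2 J2 → L=9 J1=4 J2=3
C@8,3 dof=2 J2 → L=9 J1=4 J2=4
PS@1,2 dof=2 J2 → L=9 J1=4 J2=5
P@1,3 dof=1 J1 → L=9 J1=5 J2=5
R@1,6 dof=1 J1 → L=9 J1=6 J2=5
add link → L=10 J1=6 J2=5
R@3,5 dof=1 J1 → L=10 J1=7 J2=5
P@5,8 dof=1 J1 → L=10 J1=8 J2=5
R@4,7 dof=1 J1 → L=10 J1=9 J2=5
R@9,1 dof=1 J1 → L=10 J1=10 J2=5
PS@9,6 dof=2 J2 → L=10 J1=10 J2=6
R@0,6 dof=1 J1 → L=10 J1=11 J2=6
P@9,3 dof=1 J1 → L=10 J1=12 J2=6
M=3(L−1)−2J1−J2=3·9−2·12−6=-3

M = -3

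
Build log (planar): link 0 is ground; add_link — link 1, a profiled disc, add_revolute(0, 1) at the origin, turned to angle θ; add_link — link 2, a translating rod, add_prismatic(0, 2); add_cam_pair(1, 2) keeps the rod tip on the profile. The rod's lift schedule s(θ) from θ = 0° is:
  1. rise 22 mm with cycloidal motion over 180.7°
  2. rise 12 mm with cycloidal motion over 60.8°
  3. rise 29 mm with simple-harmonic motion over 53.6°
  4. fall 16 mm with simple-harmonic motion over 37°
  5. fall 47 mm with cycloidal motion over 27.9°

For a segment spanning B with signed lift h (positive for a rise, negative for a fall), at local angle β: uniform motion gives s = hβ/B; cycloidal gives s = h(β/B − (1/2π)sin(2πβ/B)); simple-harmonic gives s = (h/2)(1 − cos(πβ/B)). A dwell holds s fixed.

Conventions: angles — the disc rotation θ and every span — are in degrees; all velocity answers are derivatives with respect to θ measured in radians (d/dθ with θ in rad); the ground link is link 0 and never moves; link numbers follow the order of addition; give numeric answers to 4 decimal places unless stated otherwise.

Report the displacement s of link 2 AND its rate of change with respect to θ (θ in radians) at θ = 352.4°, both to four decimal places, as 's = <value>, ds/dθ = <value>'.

seg 1 [0°–180.7°] cycloidal, h=22: full span → s += 22 → s = 22.0000
seg 2 [180.7°–241.5°] cycloidal, h=12: full span → s += 12 → s = 34.0000
seg 3 [241.5°–295.1°] simple-harmonic, h=29: full span → s += 29 → s = 63.0000
seg 4 [295.1°–332.1°] simple-harmonic, h=-16: full span → s += -16 → s = 47.0000
seg 5 [332.1°–360°] cycloidal, h=-47: θ=352.4° here. β=20.3, B=27.9. -47·(0.7276 − sin(2π·0.7276)/(2π)) = -41.6034 → s = 5.3966
velocity in seg [332.1°–360°] (cycloidal), θ in radians: β = 20.3° = 0.3543 rad, B = 27.9° = 0.4869 rad; ds/dθ = (h/B)(1 − cos(2πβ/B)) = ((-47)/0.4869)(1 − cos(2π·0.7276)) = -110.060345 mm/rad

s = 5.3966, ds/dθ = -110.0603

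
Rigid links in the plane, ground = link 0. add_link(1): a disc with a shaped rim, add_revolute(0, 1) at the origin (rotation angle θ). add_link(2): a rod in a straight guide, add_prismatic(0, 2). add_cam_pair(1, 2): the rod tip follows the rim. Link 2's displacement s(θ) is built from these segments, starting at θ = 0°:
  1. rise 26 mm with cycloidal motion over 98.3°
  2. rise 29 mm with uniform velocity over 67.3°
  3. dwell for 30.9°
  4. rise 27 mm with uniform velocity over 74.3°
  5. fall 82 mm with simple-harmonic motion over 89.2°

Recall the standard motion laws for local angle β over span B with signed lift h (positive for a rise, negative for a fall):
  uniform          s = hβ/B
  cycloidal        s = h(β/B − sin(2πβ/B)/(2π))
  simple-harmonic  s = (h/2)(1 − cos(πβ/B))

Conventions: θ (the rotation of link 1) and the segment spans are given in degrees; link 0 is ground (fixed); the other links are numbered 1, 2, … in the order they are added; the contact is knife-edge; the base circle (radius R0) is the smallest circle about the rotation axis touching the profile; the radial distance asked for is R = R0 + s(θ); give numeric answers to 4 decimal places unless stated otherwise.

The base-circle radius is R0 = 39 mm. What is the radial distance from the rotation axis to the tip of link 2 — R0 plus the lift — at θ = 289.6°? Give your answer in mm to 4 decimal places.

segment 1 (0° to 98.3°, cycloidal, h = 26) is passed completely: s = 0.0000 + (26) = 26.0000
segment 2 (98.3° to 165.6°, uniform, h = 29) is passed completely: s = 26.0000 + (29) = 55.0000
segment 3 (165.6° to 196.5°, dwell): s unchanged at 55.0000
segment 4 (196.5° to 270.8°, uniform, h = 27) is passed completely: s = 55.0000 + (27) = 82.0000
θ = 289.6° falls in segment 5 (270.8° to 360°, simple-harmonic, h = -82): β = 289.6 − 270.8 = 18.8°, B = 89.2°; Δs = -82/2·(1 − cos(π·0.2108)) = -8.6639; s = 82.0000 − 8.6639 = 73.3361
R = R0 + s = 39 + 73.3361 = 112.3361

112.3361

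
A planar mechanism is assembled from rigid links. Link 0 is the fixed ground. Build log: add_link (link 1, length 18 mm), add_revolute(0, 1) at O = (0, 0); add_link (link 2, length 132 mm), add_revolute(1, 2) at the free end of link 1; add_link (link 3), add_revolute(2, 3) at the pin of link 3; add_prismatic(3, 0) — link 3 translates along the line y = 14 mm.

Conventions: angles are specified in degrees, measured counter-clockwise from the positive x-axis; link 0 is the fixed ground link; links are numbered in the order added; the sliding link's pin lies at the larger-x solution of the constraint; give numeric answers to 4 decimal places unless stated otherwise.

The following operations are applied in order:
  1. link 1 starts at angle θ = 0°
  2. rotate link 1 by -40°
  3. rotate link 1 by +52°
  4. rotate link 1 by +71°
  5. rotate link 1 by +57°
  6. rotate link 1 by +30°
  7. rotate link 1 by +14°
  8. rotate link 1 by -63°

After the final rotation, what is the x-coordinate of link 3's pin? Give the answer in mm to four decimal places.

geometry: r = 18 mm, L = 132 mm, e = 14 mm; θ starts at 0°
rotate link 1 by -40°: θ ← 0° -40° = -40°
rotate link 1 by +52°: θ ← -40° +52° = 12°
rotate link 1 by +71°: θ ← 12° +71° = 83°
rotate link 1 by +57°: θ ← 83° +57° = 140°
rotate link 1 by +30°: θ ← 140° +30° = 170°
rotate link 1 by +14°: θ ← 170° +14° = 184°
rotate link 1 by -63°: θ ← 184° -63° = 121°
crank pin P = (r cos θ, r sin θ) = (-9.270685, 15.429011)
h = r sin θ − e = 15.429011 − 14 = 1.429011
x = r cos θ + √(L² − h²) = -9.270685 + 131.992265 = 122.721579

122.7216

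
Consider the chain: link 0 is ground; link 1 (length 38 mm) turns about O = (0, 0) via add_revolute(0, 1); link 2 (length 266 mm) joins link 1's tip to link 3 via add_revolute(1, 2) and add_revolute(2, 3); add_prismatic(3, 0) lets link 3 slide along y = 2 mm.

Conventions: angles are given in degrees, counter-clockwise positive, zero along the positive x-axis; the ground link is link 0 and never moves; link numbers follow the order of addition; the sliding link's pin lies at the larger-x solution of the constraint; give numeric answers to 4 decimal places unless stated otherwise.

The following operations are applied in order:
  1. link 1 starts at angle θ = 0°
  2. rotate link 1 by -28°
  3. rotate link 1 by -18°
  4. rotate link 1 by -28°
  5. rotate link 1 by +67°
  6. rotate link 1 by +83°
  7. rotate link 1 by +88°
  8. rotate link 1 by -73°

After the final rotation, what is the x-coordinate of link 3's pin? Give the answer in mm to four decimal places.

geometry: r = 38 mm, L = 266 mm, e = 2 mm; θ starts at 0°
rotate link 1 by -28°: θ ← 0° -28° = -28°
rotate link 1 by -18°: θ ← -28° -18° = -46°
rotate link 1 by -28°: θ ← -46° -28° = -74°
rotate link 1 by +67°: θ ← -74° +67° = -7°
rotate link 1 by +83°: θ ← -7° +83° = 76°
rotate link 1 by +88°: θ ← 76° +88° = 164°
rotate link 1 by -73°: θ ← 164° -73° = 91°
crank pin P = (r cos θ, r sin θ) = (-0.663191, 37.994212)
h = r sin θ − e = 37.994212 − 2 = 35.994212
x = r cos θ + √(L² − h²) = -0.663191 + 263.553442 = 262.890250

262.8903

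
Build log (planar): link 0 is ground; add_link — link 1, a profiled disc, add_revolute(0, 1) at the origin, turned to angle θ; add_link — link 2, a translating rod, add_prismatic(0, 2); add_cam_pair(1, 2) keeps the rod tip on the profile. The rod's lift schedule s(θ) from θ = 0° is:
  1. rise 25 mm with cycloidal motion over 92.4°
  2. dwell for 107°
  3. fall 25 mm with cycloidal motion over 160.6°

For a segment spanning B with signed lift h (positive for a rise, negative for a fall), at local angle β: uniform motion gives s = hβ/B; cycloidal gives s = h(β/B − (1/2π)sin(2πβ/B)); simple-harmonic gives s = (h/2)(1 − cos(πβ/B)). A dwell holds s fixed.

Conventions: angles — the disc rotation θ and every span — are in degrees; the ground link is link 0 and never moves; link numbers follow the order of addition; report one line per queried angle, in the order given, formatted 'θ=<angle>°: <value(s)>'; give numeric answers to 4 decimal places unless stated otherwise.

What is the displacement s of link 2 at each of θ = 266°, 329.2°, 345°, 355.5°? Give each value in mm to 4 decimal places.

seg 1 [0°–92.4°] cycloidal, h=25: full span → s += 25 → s = 25.0000
seg 2 [92.4°–199.4°] dwell: s stays 25.0000
seg 3 [199.4°–360°] cycloidal, h=-25: θ=266° here. β=66.6, B=160.6. -25·(0.4147 − sin(2π·0.4147)/(2π)) = -8.3354 → s = 16.6646
seg 3 [199.4°–360°] cycloidal, h=-25: θ=329.2° here. β=129.8, B=160.6. -25·(0.8082 − sin(2π·0.8082)/(2π)) = -23.9211 → s = 1.0789
seg 3 [199.4°–360°] cycloidal, h=-25: θ=345° here. β=145.6, B=160.6. -25·(0.9066 − sin(2π·0.9066)/(2π)) = -24.8683 → s = 0.1317
seg 3 [199.4°–360°] cycloidal, h=-25: θ=355.5° here. β=156.1, B=160.6. -25·(0.9720 − sin(2π·0.9720)/(2π)) = -24.9964 → s = 0.0036

θ=266°: 16.6646
θ=329.2°: 1.0789
θ=345°: 0.1317
θ=355.5°: 0.0036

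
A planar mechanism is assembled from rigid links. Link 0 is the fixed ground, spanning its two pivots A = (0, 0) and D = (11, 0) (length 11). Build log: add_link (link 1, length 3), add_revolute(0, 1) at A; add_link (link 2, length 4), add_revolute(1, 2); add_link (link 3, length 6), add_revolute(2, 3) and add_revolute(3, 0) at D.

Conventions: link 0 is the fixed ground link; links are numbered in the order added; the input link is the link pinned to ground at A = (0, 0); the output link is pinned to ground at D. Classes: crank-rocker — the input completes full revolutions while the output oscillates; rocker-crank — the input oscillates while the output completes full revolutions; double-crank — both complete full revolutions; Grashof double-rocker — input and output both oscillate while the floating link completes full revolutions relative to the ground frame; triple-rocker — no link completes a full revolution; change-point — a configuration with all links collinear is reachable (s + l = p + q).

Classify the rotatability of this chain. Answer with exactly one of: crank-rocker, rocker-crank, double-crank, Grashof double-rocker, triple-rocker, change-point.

lengths: ground=11, input=3, coupler=4, output=6
sorted: s=3 (shortest), l=11 (longest), p+q=10
s + l = 14 vs p + q = 10
s + l > p + q → non-Grashof → no link fully rotates → triple-rocker

triple-rocker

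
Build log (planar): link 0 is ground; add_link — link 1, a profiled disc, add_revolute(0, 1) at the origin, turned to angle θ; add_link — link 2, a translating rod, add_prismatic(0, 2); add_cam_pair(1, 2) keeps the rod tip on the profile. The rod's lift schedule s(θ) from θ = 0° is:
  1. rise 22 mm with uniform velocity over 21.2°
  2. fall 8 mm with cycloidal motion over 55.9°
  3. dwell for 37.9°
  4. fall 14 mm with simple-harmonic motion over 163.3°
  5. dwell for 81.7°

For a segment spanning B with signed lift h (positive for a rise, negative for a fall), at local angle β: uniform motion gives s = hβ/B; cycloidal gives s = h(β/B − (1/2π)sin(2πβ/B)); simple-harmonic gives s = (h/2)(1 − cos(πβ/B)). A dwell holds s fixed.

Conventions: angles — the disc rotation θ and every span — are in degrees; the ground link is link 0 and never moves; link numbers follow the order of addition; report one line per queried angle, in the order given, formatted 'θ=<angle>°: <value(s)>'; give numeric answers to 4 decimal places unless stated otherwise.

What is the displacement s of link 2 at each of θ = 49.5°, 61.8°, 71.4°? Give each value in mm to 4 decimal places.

seg 1 [0°–21.2°] uniform, h=22: full span → s += 22 → s = 22.0000
seg 2 [21.2°–77.1°] cycloidal, h=-8: θ=49.5° here. β=28.3, B=55.9. -8·(0.5063 − sin(2π·0.5063)/(2π)) = -4.1002 → s = 17.8998
seg 2 [21.2°–77.1°] cycloidal, h=-8: θ=61.8° here. β=40.6, B=55.9. -8·(0.7263 − sin(2π·0.7263)/(2π)) = -7.0695 → s = 14.9305
seg 2 [21.2°–77.1°] cycloidal, h=-8: θ=71.4° here. β=50.2, B=55.9. -8·(0.8980 − sin(2π·0.8980)/(2π)) = -7.9453 → s = 14.0547

θ=49.5°: 17.8998
θ=61.8°: 14.9305
θ=71.4°: 14.0547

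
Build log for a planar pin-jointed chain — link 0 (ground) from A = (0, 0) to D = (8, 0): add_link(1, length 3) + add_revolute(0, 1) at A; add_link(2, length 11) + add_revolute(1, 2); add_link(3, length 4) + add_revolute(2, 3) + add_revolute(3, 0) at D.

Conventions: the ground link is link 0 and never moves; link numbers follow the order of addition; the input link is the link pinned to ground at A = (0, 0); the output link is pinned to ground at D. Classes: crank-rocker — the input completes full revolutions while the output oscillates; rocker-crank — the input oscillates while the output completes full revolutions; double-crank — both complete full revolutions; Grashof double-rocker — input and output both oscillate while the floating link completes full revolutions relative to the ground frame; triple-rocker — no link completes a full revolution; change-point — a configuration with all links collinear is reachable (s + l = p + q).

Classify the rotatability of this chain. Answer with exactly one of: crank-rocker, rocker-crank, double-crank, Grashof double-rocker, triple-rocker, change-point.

lengths: ground=8, input=3, coupler=11, output=4
sorted: s=3 (shortest), l=11 (longest), p+q=12
s + l = 14 vs p + q = 12
s + l > p + q → non-Grashof → no link fully rotates → triple-rocker

triple-rocker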